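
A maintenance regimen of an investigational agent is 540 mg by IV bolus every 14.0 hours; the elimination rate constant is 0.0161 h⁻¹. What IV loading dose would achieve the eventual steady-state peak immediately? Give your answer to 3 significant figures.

Accumulation ratio R = 1 / (1 − e^(−kτ)) = 1 / (1 − e^(−0.01610×14.0)) = 1 / (1 − 0.7982) = 4.955
Loading dose = maintenance dose × R = 540 × 4.955 ≈ 2680 mg

2680 mg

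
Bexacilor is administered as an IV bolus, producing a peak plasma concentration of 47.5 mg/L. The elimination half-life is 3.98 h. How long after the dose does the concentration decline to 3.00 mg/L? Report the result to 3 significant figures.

15.9 hours

k = ln 2 / 3.98 = 0.1742 h⁻¹
C(t) = C₀ e^(−kt)  ⇒  t = ln(C₀/C) / k
t = ln(47.5/3.00) / 0.1742 = 2.762 / 0.1742 ≈ 15.9 hours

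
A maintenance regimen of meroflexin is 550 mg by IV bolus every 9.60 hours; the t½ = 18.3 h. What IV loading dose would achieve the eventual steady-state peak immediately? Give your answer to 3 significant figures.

k = ln 2 / 18.3 = 0.03788 h⁻¹
Accumulation ratio R = 1 / (1 − e^(−kτ)) = 1 / (1 − e^(−0.03788×9.60)) = 1 / (1 − 0.6952) = 3.280
Loading dose = maintenance dose × R = 550 × 3.280 ≈ 1800 mg

1800 mg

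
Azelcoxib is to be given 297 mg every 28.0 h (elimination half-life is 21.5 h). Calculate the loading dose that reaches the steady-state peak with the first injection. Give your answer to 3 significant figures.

k = ln 2 / 21.5 = 0.03224 h⁻¹
Accumulation ratio R = 1 / (1 − e^(−kτ)) = 1 / (1 − e^(−0.03224×28.0)) = 1 / (1 − 0.4055) = 1.682
Loading dose = maintenance dose × R = 297 × 1.682 ≈ 500 mg

500 mg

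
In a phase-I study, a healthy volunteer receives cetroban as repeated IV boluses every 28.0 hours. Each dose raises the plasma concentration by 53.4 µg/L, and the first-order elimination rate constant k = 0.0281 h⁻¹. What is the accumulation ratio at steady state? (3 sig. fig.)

Fraction remaining after one interval: e^(−kτ) = e^(−0.02810 × 28.0) = 0.4553
R = 1 / (1 − 0.4553) = 1 / 0.5447 ≈ 1.84

1.84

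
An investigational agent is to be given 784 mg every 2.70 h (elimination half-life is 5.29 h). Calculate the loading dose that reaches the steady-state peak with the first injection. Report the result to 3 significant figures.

2630 mg

k = ln 2 / 5.29 = 0.1310 h⁻¹
Accumulation ratio R = 1 / (1 − e^(−kτ)) = 1 / (1 − e^(−0.1310×2.70)) = 1 / (1 − 0.7020) = 3.356
Loading dose = maintenance dose × R = 784 × 3.356 ≈ 2630 mg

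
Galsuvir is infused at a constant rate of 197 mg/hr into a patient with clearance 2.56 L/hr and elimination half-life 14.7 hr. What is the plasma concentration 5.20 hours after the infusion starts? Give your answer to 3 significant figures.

16.7 mg/L

Css = rate / CL = 197 / 2.56 = 76.95 mg/L
k = ln 2 / 14.7 = 0.04715 hr⁻¹
C(t) = Css (1 − e^(−kt)) = 76.95 × (1 − e^(−0.2452)) = 76.95 × 0.2174 ≈ 16.7 mg/L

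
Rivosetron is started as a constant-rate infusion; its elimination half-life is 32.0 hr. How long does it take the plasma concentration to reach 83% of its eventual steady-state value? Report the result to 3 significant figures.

k = ln 2 / 32.0 = 0.02166 hr⁻¹
f = 1 − e^(−kt)  ⇒  t = −ln(1 − f) / k
t = −ln(1 − 0.83) / 0.02166 = 1.772 / 0.02166 ≈ 81.8 hours

81.8 hours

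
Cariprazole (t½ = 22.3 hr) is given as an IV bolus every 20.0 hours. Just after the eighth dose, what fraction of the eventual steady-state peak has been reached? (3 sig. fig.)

0.993

k = ln 2 / 22.3 = 0.03108 hr⁻¹
f_n = 1 − e^(−nkτ) = 1 − e^(−8 × 0.03108 × 20.0) = 1 − e^(−4.973) = 1 − 0.006921 ≈ 0.993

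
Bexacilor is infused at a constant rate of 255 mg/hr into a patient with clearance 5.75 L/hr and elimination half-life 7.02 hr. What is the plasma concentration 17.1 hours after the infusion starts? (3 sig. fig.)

Css = rate / CL = 255 / 5.75 = 44.35 µg/mL
k = ln 2 / 7.02 = 0.09874 hr⁻¹
C(t) = Css (1 − e^(−kt)) = 44.35 × (1 − e^(−1.688)) = 44.35 × 0.8152 ≈ 36.2 µg/mL

36.2 µg/mL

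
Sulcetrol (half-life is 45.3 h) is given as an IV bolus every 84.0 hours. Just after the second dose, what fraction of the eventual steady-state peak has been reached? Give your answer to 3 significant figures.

0.924

k = ln 2 / 45.3 = 0.01530 h⁻¹
f_n = 1 − e^(−nkτ) = 1 − e^(−2 × 0.01530 × 84.0) = 1 − e^(−2.571) = 1 − 0.07649 ≈ 0.924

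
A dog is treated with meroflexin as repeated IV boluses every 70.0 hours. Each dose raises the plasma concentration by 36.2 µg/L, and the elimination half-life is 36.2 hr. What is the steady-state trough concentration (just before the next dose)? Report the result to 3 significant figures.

12.8 µg/L

k = ln 2 / 36.2 = 0.01915 hr⁻¹
Fraction remaining after one interval: e^(−kτ) = e^(−0.01915 × 70.0) = 0.2618
R = 1 / (1 − 0.2618) = 1.355
Css,max = 36.2 × 1.355 = 49.04 µg/L
Css,min = Css,max × e^(−kτ) = 49.04 × 0.2618 ≈ 12.8 µg/L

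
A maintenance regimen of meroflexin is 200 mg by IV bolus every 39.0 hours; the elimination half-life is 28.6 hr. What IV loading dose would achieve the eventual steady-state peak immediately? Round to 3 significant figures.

327 mg

k = ln 2 / 28.6 = 0.02424 hr⁻¹
Accumulation ratio R = 1 / (1 − e^(−kτ)) = 1 / (1 − e^(−0.02424×39.0)) = 1 / (1 − 0.3886) = 1.636
Loading dose = maintenance dose × R = 200 × 1.636 ≈ 327 mg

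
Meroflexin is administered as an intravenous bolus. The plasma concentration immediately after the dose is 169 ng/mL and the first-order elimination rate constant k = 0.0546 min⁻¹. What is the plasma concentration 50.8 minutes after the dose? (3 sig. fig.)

C(t) = C₀ e^(−kt) = 169 × e^(−0.05460 × 50.8) = 169 × e^(−2.774) = 169 × 0.06243 ≈ 10.6 ng/mL

10.6 ng/mL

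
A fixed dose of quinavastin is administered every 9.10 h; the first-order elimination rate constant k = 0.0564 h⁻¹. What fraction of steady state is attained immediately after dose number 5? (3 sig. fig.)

0.923

f_n = 1 − e^(−nkτ) = 1 − e^(−5 × 0.05640 × 9.10) = 1 − e^(−2.566) = 1 − 0.07683 ≈ 0.923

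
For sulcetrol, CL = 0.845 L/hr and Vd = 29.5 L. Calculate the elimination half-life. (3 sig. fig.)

k = CL / V = 0.845 / 29.5 = 0.02864 hr⁻¹
t½ = ln 2 / k = ln 2 / 0.02864 ≈ 24.2 hours

24.2 hours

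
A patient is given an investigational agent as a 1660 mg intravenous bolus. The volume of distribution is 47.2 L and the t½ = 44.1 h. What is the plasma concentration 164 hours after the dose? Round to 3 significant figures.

2.67 mg/L

C₀ = dose / V = 1660 / 47.2 = 35.17 mg/L
k = ln 2 / 44.1 = 0.01572 h⁻¹
C(t) = C₀ e^(−kt) = 35.17 × e^(−0.01572 × 164) = 35.17 × e^(−2.578) = 35.17 × 0.07595 ≈ 2.67 mg/L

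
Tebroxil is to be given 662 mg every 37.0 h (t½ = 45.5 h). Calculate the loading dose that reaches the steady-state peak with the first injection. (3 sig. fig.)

k = ln 2 / 45.5 = 0.01523 h⁻¹
Accumulation ratio R = 1 / (1 − e^(−kτ)) = 1 / (1 − e^(−0.01523×37.0)) = 1 / (1 − 0.5691) = 2.321
Loading dose = maintenance dose × R = 662 × 2.321 ≈ 1540 mg

1540 mg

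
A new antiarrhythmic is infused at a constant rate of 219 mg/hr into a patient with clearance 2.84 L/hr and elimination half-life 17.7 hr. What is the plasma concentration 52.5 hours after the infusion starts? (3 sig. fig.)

67.2 mg/L

Css = rate / CL = 219 / 2.84 = 77.11 mg/L
k = ln 2 / 17.7 = 0.03916 hr⁻¹
C(t) = Css (1 − e^(−kt)) = 77.11 × (1 − e^(−2.056)) = 77.11 × 0.8720 ≈ 67.2 mg/L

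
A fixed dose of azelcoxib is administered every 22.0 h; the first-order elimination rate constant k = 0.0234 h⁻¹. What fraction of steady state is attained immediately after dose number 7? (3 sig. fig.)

f_n = 1 − e^(−nkτ) = 1 − e^(−7 × 0.02340 × 22.0) = 1 − e^(−3.604) = 1 − 0.02723 ≈ 0.973

0.973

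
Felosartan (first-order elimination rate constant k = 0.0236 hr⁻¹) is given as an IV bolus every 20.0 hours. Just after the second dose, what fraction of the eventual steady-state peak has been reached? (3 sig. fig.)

0.611

f_n = 1 − e^(−nkτ) = 1 − e^(−2 × 0.02360 × 20.0) = 1 − e^(−0.9440) = 1 − 0.3891 ≈ 0.611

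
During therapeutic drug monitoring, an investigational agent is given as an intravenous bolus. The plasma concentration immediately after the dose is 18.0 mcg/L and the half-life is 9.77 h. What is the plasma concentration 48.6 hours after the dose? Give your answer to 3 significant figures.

0.573 mcg/L

k = ln 2 / 9.77 = 0.07095 h⁻¹
48.6 h is 4.974 half-lives, so C = 18.0 × (1/2)^4.974 = 18.0 × 0.03181 ≈ 0.573 mcg/L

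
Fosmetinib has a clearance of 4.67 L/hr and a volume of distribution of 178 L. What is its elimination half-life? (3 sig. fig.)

k = CL / V = 4.67 / 178 = 0.02624 hr⁻¹
t½ = ln 2 / k = ln 2 / 0.02624 ≈ 26.4 hours

26.4 hours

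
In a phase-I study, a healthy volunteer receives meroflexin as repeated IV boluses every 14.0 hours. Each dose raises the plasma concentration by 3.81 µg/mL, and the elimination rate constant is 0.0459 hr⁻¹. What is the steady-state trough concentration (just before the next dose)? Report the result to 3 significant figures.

4.23 µg/mL

Fraction remaining after one interval: e^(−kτ) = e^(−0.04590 × 14.0) = 0.5259
R = 1 / (1 − 0.5259) = 2.109
Css,max = 3.81 × 2.109 = 8.037 µg/mL
Css,min = Css,max × e^(−kτ) = 8.037 × 0.5259 ≈ 4.23 µg/mL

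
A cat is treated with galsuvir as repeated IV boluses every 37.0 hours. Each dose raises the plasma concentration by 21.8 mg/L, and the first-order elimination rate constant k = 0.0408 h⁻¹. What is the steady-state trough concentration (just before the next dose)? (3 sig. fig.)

Fraction remaining after one interval: e^(−kτ) = e^(−0.04080 × 37.0) = 0.2210
R = 1 / (1 − 0.2210) = 1.284
Css,max = 21.8 × 1.284 = 27.98 mg/L
Css,min = Css,max × e^(−kτ) = 27.98 × 0.2210 ≈ 6.18 mg/L

6.18 mg/L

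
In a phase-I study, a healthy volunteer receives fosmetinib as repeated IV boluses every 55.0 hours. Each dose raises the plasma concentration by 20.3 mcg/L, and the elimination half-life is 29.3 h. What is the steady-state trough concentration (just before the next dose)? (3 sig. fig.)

k = ln 2 / 29.3 = 0.02366 h⁻¹
Fraction remaining after one interval: e^(−kτ) = e^(−0.02366 × 55.0) = 0.2722
R = 1 / (1 − 0.2722) = 1.374
Css,max = 20.3 × 1.374 = 27.89 mcg/L
Css,min = Css,max × e^(−kτ) = 27.89 × 0.2722 ≈ 7.59 mcg/L

7.59 mcg/L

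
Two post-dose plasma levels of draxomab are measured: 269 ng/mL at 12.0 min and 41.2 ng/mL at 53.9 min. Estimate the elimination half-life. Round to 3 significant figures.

15.5 minutes

k = ln(C₁/C₂) / (t₂ − t₁) = ln(269/41.2) / (53.9 − 12.0)
  = 1.876 / 41.90 = 0.04478 min⁻¹
t½ = ln 2 / k = ln 2 / 0.04478 ≈ 15.5 minutes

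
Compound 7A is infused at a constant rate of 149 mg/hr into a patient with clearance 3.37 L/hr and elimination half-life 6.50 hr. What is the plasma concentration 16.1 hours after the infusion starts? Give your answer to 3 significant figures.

36.3 mg/L

Css = rate / CL = 149 / 3.37 = 44.21 mg/L
k = ln 2 / 6.50 = 0.1066 hr⁻¹
C(t) = Css (1 − e^(−kt)) = 44.21 × (1 − e^(−1.717)) = 44.21 × 0.8204 ≈ 36.3 mg/L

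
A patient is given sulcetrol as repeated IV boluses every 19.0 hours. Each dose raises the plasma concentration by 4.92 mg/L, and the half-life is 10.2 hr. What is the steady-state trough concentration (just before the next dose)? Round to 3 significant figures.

k = ln 2 / 10.2 = 0.06796 hr⁻¹
Fraction remaining after one interval: e^(−kτ) = e^(−0.06796 × 19.0) = 0.2750
R = 1 / (1 − 0.2750) = 1.379
Css,max = 4.92 × 1.379 = 6.786 mg/L
Css,min = Css,max × e^(−kτ) = 6.786 × 0.2750 ≈ 1.87 mg/L

1.87 mg/L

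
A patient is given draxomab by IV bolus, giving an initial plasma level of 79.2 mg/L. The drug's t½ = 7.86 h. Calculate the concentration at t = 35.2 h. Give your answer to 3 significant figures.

k = ln 2 / 7.86 = 0.08819 h⁻¹
C(t) = C₀ e^(−kt) = 79.2 × e^(−0.08819 × 35.2) = 79.2 × e^(−3.104) = 79.2 × 0.04486 ≈ 3.55 mg/L

3.55 mg/L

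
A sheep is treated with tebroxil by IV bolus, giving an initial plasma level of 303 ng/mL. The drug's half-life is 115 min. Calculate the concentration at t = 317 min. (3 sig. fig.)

k = ln 2 / 115 = 0.006027 min⁻¹
C(t) = C₀ e^(−kt) = 303 × e^(−0.006027 × 317) = 303 × e^(−1.911) = 303 × 0.1480 ≈ 44.8 ng/mL

44.8 ng/mL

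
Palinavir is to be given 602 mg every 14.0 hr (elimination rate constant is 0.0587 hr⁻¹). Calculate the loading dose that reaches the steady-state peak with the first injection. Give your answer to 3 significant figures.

Accumulation ratio R = 1 / (1 − e^(−kτ)) = 1 / (1 − e^(−0.05870×14.0)) = 1 / (1 − 0.4396) = 1.785
Loading dose = maintenance dose × R = 602 × 1.785 ≈ 1070 mg

1070 mg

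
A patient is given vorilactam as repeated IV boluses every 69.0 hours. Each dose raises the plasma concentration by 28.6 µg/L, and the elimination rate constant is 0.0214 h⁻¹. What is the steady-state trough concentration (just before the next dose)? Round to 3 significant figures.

Fraction remaining after one interval: e^(−kτ) = e^(−0.02140 × 69.0) = 0.2284
R = 1 / (1 − 0.2284) = 1.296
Css,max = 28.6 × 1.296 = 37.07 µg/L
Css,min = Css,max × e^(−kτ) = 37.07 × 0.2284 ≈ 8.47 µg/L

8.47 µg/L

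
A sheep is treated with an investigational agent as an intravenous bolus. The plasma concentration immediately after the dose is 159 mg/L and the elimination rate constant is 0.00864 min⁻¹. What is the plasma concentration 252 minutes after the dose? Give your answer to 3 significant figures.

C(t) = C₀ e^(−kt) = 159 × e^(−0.008640 × 252) = 159 × e^(−2.177) = 159 × 0.1133 ≈ 18.0 mg/L

18.0 mg/L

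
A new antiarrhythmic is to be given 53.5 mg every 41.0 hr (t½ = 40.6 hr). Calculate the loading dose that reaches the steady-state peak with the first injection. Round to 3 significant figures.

k = ln 2 / 40.6 = 0.01707 hr⁻¹
Accumulation ratio R = 1 / (1 − e^(−kτ)) = 1 / (1 − e^(−0.01707×41.0)) = 1 / (1 − 0.4966) = 1.986
Loading dose = maintenance dose × R = 53.5 × 1.986 ≈ 106 mg

106 mg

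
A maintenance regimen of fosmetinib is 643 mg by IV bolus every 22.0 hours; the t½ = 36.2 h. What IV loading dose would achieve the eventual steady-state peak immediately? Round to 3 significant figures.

1870 mg

k = ln 2 / 36.2 = 0.01915 h⁻¹
Accumulation ratio R = 1 / (1 − e^(−kτ)) = 1 / (1 − e^(−0.01915×22.0)) = 1 / (1 − 0.6562) = 2.909
Loading dose = maintenance dose × R = 643 × 2.909 ≈ 1870 mg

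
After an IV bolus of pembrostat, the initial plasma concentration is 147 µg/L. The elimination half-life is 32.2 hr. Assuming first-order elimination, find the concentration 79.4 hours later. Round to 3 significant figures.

k = ln 2 / 32.2 = 0.02153 hr⁻¹
79.4 hr is 2.466 half-lives, so C = 147 × (1/2)^2.466 = 147 × 0.1810 ≈ 26.6 µg/L

26.6 µg/L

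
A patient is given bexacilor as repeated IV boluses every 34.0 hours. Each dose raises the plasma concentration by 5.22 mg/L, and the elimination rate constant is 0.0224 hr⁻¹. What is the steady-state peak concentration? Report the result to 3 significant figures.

Fraction remaining after one interval: e^(−kτ) = e^(−0.02240 × 34.0) = 0.4669
R = 1 / (1 − 0.4669) = 1.876
Css,max = 5.22 × 1.876 ≈ 9.79 mg/L

9.79 mg/L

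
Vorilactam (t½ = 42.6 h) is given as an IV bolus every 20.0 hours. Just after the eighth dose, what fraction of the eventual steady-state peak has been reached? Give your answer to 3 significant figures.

k = ln 2 / 42.6 = 0.01627 h⁻¹
f_n = 1 − e^(−nkτ) = 1 − e^(−8 × 0.01627 × 20.0) = 1 − e^(−2.603) = 1 − 0.07402 ≈ 0.926

0.926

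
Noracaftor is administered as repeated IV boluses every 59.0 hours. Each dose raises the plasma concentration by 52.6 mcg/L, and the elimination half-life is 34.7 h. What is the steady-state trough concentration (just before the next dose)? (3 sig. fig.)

23.4 mcg/L

k = ln 2 / 34.7 = 0.01998 h⁻¹
Fraction remaining after one interval: e^(−kτ) = e^(−0.01998 × 59.0) = 0.3077
R = 1 / (1 − 0.3077) = 1.445
Css,max = 52.6 × 1.445 = 75.98 mcg/L
Css,min = Css,max × e^(−kτ) = 75.98 × 0.3077 ≈ 23.4 mcg/L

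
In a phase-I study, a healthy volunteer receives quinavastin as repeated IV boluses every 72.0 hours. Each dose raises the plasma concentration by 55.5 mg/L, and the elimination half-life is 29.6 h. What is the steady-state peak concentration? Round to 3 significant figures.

68.1 mg/L

k = ln 2 / 29.6 = 0.02342 h⁻¹
Fraction remaining after one interval: e^(−kτ) = e^(−0.02342 × 72.0) = 0.1853
R = 1 / (1 − 0.1853) = 1.227
Css,max = 55.5 × 1.227 ≈ 68.1 mg/L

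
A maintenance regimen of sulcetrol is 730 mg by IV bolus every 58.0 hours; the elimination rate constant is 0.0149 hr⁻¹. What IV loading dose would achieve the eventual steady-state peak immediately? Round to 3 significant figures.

Accumulation ratio R = 1 / (1 − e^(−kτ)) = 1 / (1 − e^(−0.01490×58.0)) = 1 / (1 − 0.4214) = 1.728
Loading dose = maintenance dose × R = 730 × 1.728 ≈ 1260 mg

1260 mg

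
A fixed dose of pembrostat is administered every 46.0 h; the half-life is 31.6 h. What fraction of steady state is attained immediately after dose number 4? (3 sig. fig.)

0.982

k = ln 2 / 31.6 = 0.02194 h⁻¹
f_n = 1 − e^(−nkτ) = 1 − e^(−4 × 0.02194 × 46.0) = 1 − e^(−4.036) = 1 − 0.01767 ≈ 0.982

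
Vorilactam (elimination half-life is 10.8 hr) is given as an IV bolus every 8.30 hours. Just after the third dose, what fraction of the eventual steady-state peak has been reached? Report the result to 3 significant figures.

k = ln 2 / 10.8 = 0.06418 hr⁻¹
f_n = 1 − e^(−nkτ) = 1 − e^(−3 × 0.06418 × 8.30) = 1 − e^(−1.598) = 1 − 0.2023 ≈ 0.798

0.798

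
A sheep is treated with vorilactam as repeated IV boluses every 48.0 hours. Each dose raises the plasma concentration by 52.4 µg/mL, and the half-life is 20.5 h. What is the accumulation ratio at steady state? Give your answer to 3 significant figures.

k = ln 2 / 20.5 = 0.03381 h⁻¹
Fraction remaining after one interval: e^(−kτ) = e^(−0.03381 × 48.0) = 0.1973
R = 1 / (1 − 0.1973) = 1 / 0.8027 ≈ 1.25

1.25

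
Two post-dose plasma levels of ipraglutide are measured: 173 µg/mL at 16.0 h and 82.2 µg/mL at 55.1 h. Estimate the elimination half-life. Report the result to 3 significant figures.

k = ln(C₁/C₂) / (t₂ − t₁) = ln(173/82.2) / (55.1 − 16.0)
  = 0.7441 / 39.10 = 0.01903 h⁻¹
t½ = ln 2 / k = ln 2 / 0.01903 ≈ 36.4 hours

36.4 hours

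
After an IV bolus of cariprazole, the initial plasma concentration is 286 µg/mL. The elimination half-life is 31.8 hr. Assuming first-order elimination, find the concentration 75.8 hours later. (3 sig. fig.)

k = ln 2 / 31.8 = 0.02180 hr⁻¹
75.8 hr is 2.384 half-lives, so C = 286 × (1/2)^2.384 = 286 × 0.1916 ≈ 54.8 µg/mL

54.8 µg/mL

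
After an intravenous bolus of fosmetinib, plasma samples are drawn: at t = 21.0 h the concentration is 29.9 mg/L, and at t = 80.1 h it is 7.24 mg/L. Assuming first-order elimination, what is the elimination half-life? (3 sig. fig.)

k = ln(C₁/C₂) / (t₂ − t₁) = ln(29.9/7.24) / (80.1 − 21.0)
  = 1.418 / 59.10 = 0.02400 h⁻¹
t½ = ln 2 / k = ln 2 / 0.02400 ≈ 28.9 hours

28.9 hours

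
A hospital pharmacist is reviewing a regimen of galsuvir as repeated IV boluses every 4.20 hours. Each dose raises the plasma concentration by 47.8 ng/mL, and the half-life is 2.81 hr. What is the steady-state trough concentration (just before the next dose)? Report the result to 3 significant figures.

26.3 ng/mL

k = ln 2 / 2.81 = 0.2467 hr⁻¹
Fraction remaining after one interval: e^(−kτ) = e^(−0.2467 × 4.20) = 0.3549
R = 1 / (1 − 0.3549) = 1.550
Css,max = 47.8 × 1.550 = 74.09 ng/mL
Css,min = Css,max × e^(−kτ) = 74.09 × 0.3549 ≈ 26.3 ng/mL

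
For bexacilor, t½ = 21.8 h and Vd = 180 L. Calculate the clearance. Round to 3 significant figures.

5.72 L/h

k = ln 2 / t½ = ln 2 / 21.8 = 0.03180 h⁻¹
CL = k · V = 0.03180 × 180 ≈ 5.72 L/h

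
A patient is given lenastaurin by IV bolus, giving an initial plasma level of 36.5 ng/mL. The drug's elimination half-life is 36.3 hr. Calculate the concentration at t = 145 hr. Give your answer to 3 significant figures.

2.29 ng/mL

k = ln 2 / 36.3 = 0.01909 hr⁻¹
145 hr is 3.994 half-lives, so C = 36.5 × (1/2)^3.994 = 36.5 × 0.06274 ≈ 2.29 ng/mL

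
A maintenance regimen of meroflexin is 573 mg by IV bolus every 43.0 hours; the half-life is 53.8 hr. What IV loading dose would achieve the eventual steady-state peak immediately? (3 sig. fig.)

1350 mg

k = ln 2 / 53.8 = 0.01288 hr⁻¹
Accumulation ratio R = 1 / (1 − e^(−kτ)) = 1 / (1 − e^(−0.01288×43.0)) = 1 / (1 − 0.5746) = 2.351
Loading dose = maintenance dose × R = 573 × 2.351 ≈ 1350 mg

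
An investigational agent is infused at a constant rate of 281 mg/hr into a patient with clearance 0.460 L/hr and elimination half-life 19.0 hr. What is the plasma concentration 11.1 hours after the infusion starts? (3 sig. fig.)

Css = rate / CL = 281 / 0.460 = 610.9 mg/L
k = ln 2 / 19.0 = 0.03648 hr⁻¹
C(t) = Css (1 − e^(−kt)) = 610.9 × (1 − e^(−0.4049)) = 610.9 × 0.3330 ≈ 203 mg/L

203 mg/L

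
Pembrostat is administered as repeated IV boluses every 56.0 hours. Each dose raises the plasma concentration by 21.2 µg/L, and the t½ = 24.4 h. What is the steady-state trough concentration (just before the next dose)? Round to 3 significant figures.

5.43 µg/L

k = ln 2 / 24.4 = 0.02841 h⁻¹
Fraction remaining after one interval: e^(−kτ) = e^(−0.02841 × 56.0) = 0.2038
R = 1 / (1 − 0.2038) = 1.256
Css,max = 21.2 × 1.256 = 26.63 µg/L
Css,min = Css,max × e^(−kτ) = 26.63 × 0.2038 ≈ 5.43 µg/L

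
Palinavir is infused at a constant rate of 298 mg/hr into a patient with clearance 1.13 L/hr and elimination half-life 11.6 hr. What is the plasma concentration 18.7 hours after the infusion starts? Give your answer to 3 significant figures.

177 µg/mL

Css = rate / CL = 298 / 1.13 = 263.7 µg/mL
k = ln 2 / 11.6 = 0.05975 hr⁻¹
C(t) = Css (1 − e^(−kt)) = 263.7 × (1 − e^(−1.117)) = 263.7 × 0.6729 ≈ 177 µg/mL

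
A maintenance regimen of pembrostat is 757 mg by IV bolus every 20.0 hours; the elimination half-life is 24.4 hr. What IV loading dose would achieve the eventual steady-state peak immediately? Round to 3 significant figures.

k = ln 2 / 24.4 = 0.02841 hr⁻¹
Accumulation ratio R = 1 / (1 − e^(−kτ)) = 1 / (1 − e^(−0.02841×20.0)) = 1 / (1 − 0.5666) = 2.307
Loading dose = maintenance dose × R = 757 × 2.307 ≈ 1750 mg

1750 mg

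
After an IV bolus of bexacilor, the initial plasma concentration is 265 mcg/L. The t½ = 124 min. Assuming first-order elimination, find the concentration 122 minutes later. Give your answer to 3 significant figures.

k = ln 2 / 124 = 0.005590 min⁻¹
C(t) = C₀ e^(−kt) = 265 × e^(−0.005590 × 122) = 265 × e^(−0.6820) = 265 × 0.5056 ≈ 134 mcg/L

134 mcg/L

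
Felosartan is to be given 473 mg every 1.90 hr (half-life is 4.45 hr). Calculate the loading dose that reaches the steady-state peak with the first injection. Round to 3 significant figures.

k = ln 2 / 4.45 = 0.1558 hr⁻¹
Accumulation ratio R = 1 / (1 − e^(−kτ)) = 1 / (1 − e^(−0.1558×1.90)) = 1 / (1 − 0.7438) = 3.904
Loading dose = maintenance dose × R = 473 × 3.904 ≈ 1850 mg

1850 mg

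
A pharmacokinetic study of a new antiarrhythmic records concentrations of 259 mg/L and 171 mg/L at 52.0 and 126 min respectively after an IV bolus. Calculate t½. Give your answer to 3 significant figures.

k = ln(C₁/C₂) / (t₂ − t₁) = ln(259/171) / (126 − 52.0)
  = 0.4152 / 74.00 = 0.005610 min⁻¹
t½ = ln 2 / k = ln 2 / 0.005610 ≈ 124 minutes

124 minutes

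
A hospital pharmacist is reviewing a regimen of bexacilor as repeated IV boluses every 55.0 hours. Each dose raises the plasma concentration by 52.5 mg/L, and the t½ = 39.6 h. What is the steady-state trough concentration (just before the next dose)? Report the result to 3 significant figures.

k = ln 2 / 39.6 = 0.01750 h⁻¹
Fraction remaining after one interval: e^(−kτ) = e^(−0.01750 × 55.0) = 0.3819
R = 1 / (1 − 0.3819) = 1.618
Css,max = 52.5 × 1.618 = 84.93 mg/L
Css,min = Css,max × e^(−kτ) = 84.93 × 0.3819 ≈ 32.4 mg/L

32.4 mg/L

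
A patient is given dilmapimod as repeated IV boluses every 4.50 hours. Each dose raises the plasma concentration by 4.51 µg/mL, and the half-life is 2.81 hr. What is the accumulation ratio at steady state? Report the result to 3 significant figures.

k = ln 2 / 2.81 = 0.2467 hr⁻¹
Fraction remaining after one interval: e^(−kτ) = e^(−0.2467 × 4.50) = 0.3296
R = 1 / (1 − 0.3296) = 1 / 0.6704 ≈ 1.49

1.49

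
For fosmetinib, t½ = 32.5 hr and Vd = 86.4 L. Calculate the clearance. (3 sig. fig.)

k = ln 2 / t½ = ln 2 / 32.5 = 0.02133 hr⁻¹
CL = k · V = 0.02133 × 86.4 ≈ 1.84 L/hr

1.84 L/hr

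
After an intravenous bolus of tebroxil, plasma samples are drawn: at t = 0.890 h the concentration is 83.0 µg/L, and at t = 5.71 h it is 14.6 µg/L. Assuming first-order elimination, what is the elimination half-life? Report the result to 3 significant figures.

k = ln(C₁/C₂) / (t₂ − t₁) = ln(83.0/14.6) / (5.71 − 0.890)
  = 1.738 / 4.820 = 0.3605 h⁻¹
t½ = ln 2 / k = ln 2 / 0.3605 ≈ 1.92 hours

1.92 hours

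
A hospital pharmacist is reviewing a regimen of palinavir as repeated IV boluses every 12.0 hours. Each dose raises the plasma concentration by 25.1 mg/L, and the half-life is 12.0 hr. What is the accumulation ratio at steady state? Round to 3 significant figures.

2.00

k = ln 2 / 12.0 = 0.05776 hr⁻¹
Fraction remaining after one interval: e^(−kτ) = e^(−0.05776 × 12.0) = 0.5000
R = 1 / (1 − 0.5000) = 1 / 0.5000 ≈ 2.00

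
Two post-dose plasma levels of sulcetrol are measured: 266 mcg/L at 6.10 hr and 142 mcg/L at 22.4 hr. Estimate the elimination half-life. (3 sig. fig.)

k = ln(C₁/C₂) / (t₂ − t₁) = ln(266/142) / (22.4 − 6.10)
  = 0.6277 / 16.30 = 0.03851 hr⁻¹
t½ = ln 2 / k = ln 2 / 0.03851 ≈ 18.0 hours

18.0 hours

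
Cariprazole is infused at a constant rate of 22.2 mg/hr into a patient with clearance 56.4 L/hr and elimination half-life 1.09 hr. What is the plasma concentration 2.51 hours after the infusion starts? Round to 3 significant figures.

0.314 µg/mL

Css = rate / CL = 22.2 / 56.4 = 0.3936 µg/mL
k = ln 2 / 1.09 = 0.6359 hr⁻¹
C(t) = Css (1 − e^(−kt)) = 0.3936 × (1 − e^(−1.596)) = 0.3936 × 0.7973 ≈ 0.314 µg/mL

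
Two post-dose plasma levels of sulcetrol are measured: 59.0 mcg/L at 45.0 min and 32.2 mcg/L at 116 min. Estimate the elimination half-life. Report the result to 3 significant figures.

81.3 minutes

k = ln(C₁/C₂) / (t₂ − t₁) = ln(59.0/32.2) / (116 − 45.0)
  = 0.6056 / 71.00 = 0.008529 min⁻¹
t½ = ln 2 / k = ln 2 / 0.008529 ≈ 81.3 minutes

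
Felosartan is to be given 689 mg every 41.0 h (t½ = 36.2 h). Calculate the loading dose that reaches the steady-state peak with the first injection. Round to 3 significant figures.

1270 mg

k = ln 2 / 36.2 = 0.01915 h⁻¹
Accumulation ratio R = 1 / (1 − e^(−kτ)) = 1 / (1 − e^(−0.01915×41.0)) = 1 / (1 − 0.4561) = 1.839
Loading dose = maintenance dose × R = 689 × 1.839 ≈ 1270 mg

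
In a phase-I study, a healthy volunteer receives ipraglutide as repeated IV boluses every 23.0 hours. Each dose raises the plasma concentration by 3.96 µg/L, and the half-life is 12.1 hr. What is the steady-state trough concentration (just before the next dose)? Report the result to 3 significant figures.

1.45 µg/L

k = ln 2 / 12.1 = 0.05728 hr⁻¹
Fraction remaining after one interval: e^(−kτ) = e^(−0.05728 × 23.0) = 0.2678
R = 1 / (1 − 0.2678) = 1.366
Css,max = 3.96 × 1.366 = 5.408 µg/L
Css,min = Css,max × e^(−kτ) = 5.408 × 0.2678 ≈ 1.45 µg/L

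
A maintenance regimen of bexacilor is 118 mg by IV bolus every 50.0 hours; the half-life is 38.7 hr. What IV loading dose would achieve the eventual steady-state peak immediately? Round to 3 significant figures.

k = ln 2 / 38.7 = 0.01791 hr⁻¹
Accumulation ratio R = 1 / (1 − e^(−kτ)) = 1 / (1 − e^(−0.01791×50.0)) = 1 / (1 − 0.4084) = 1.690
Loading dose = maintenance dose × R = 118 × 1.690 ≈ 199 mg

199 mg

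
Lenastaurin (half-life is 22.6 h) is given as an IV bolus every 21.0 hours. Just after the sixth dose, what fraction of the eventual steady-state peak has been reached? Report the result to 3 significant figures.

k = ln 2 / 22.6 = 0.03067 h⁻¹
f_n = 1 − e^(−nkτ) = 1 − e^(−6 × 0.03067 × 21.0) = 1 − e^(−3.864) = 1 − 0.02097 ≈ 0.979

0.979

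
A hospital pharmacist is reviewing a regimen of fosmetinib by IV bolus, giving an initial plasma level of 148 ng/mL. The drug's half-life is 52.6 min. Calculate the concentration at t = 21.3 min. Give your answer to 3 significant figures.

112 ng/mL

k = ln 2 / 52.6 = 0.01318 min⁻¹
C(t) = C₀ e^(−kt) = 148 × e^(−0.01318 × 21.3) = 148 × e^(−0.2807) = 148 × 0.7553 ≈ 112 ng/mL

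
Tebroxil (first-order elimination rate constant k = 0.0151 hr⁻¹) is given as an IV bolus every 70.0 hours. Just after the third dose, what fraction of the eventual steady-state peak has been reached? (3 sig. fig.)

f_n = 1 − e^(−nkτ) = 1 − e^(−3 × 0.01510 × 70.0) = 1 − e^(−3.171) = 1 − 0.04196 ≈ 0.958

0.958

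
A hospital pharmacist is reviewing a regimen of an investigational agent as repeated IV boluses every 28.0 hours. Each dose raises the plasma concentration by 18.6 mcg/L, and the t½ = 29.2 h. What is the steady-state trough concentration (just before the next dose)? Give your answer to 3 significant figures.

19.7 mcg/L

k = ln 2 / 29.2 = 0.02374 h⁻¹
Fraction remaining after one interval: e^(−kτ) = e^(−0.02374 × 28.0) = 0.5144
R = 1 / (1 − 0.5144) = 2.060
Css,max = 18.6 × 2.060 = 38.31 mcg/L
Css,min = Css,max × e^(−kτ) = 38.31 × 0.5144 ≈ 19.7 mcg/L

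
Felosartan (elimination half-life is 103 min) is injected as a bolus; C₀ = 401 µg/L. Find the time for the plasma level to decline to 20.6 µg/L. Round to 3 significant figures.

441 minutes

k = ln 2 / 103 = 0.006730 min⁻¹
C(t) = C₀ e^(−kt)  ⇒  t = ln(C₀/C) / k
t = ln(401/20.6) / 0.006730 = 2.969 / 0.006730 ≈ 441 minutes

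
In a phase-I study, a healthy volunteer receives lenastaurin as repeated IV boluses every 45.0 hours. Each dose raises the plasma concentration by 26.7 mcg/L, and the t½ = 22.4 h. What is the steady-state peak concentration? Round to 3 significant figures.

k = ln 2 / 22.4 = 0.03094 h⁻¹
Fraction remaining after one interval: e^(−kτ) = e^(−0.03094 × 45.0) = 0.2485
R = 1 / (1 − 0.2485) = 1.331
Css,max = 26.7 × 1.331 ≈ 35.5 mcg/L

35.5 mcg/L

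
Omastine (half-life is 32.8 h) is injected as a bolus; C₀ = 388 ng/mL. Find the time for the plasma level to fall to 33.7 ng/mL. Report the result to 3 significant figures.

k = ln 2 / 32.8 = 0.02113 h⁻¹
C(t) = C₀ e^(−kt)  ⇒  t = ln(C₀/C) / k
t = ln(388/33.7) / 0.02113 = 2.444 / 0.02113 ≈ 116 hours

116 hours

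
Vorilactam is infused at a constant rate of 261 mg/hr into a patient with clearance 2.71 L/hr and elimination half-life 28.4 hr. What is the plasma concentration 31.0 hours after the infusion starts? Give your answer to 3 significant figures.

Css = rate / CL = 261 / 2.71 = 96.31 mg/L
k = ln 2 / 28.4 = 0.02441 hr⁻¹
C(t) = Css (1 − e^(−kt)) = 96.31 × (1 − e^(−0.7566)) = 96.31 × 0.5307 ≈ 51.1 mg/L

51.1 mg/L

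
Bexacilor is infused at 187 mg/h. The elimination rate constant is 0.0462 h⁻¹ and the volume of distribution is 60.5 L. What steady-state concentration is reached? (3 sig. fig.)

CL = k · V = 0.0462 × 60.5 = 2.795 L/h
Css = rate / CL = 187 / 2.795 ≈ 66.9 mg/L

66.9 mg/L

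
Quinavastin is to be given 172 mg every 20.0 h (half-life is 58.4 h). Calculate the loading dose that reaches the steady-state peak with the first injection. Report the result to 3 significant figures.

814 mg

k = ln 2 / 58.4 = 0.01187 h⁻¹
Accumulation ratio R = 1 / (1 − e^(−kτ)) = 1 / (1 − e^(−0.01187×20.0)) = 1 / (1 − 0.7887) = 4.732
Loading dose = maintenance dose × R = 172 × 4.732 ≈ 814 mg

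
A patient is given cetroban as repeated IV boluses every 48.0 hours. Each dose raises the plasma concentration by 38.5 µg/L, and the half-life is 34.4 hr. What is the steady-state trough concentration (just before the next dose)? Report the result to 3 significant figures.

k = ln 2 / 34.4 = 0.02015 hr⁻¹
Fraction remaining after one interval: e^(−kτ) = e^(−0.02015 × 48.0) = 0.3802
R = 1 / (1 − 0.3802) = 1.613
Css,max = 38.5 × 1.613 = 62.11 µg/L
Css,min = Css,max × e^(−kτ) = 62.11 × 0.3802 ≈ 23.6 µg/L

23.6 µg/L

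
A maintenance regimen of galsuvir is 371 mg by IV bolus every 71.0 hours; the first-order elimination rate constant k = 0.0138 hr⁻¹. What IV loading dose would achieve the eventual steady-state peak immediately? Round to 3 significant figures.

Accumulation ratio R = 1 / (1 − e^(−kτ)) = 1 / (1 − e^(−0.01380×71.0)) = 1 / (1 − 0.3754) = 1.601
Loading dose = maintenance dose × R = 371 × 1.601 ≈ 594 mg

594 mg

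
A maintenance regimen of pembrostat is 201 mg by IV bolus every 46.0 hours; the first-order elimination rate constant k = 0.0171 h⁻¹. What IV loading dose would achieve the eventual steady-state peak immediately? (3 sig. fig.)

Accumulation ratio R = 1 / (1 − e^(−kτ)) = 1 / (1 − e^(−0.01710×46.0)) = 1 / (1 − 0.4554) = 1.836
Loading dose = maintenance dose × R = 201 × 1.836 ≈ 369 mg

369 mg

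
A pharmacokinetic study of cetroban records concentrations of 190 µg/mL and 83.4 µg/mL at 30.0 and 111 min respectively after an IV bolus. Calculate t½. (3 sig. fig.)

68.2 minutes

k = ln(C₁/C₂) / (t₂ − t₁) = ln(190/83.4) / (111 − 30.0)
  = 0.8234 / 81.00 = 0.01017 min⁻¹
t½ = ln 2 / k = ln 2 / 0.01017 ≈ 68.2 minutes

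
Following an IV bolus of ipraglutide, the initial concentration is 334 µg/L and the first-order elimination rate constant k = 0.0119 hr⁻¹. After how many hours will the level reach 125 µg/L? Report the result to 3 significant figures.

C(t) = C₀ e^(−kt)  ⇒  t = ln(C₀/C) / k
t = ln(334/125) / 0.01190 = 0.9828 / 0.01190 ≈ 82.6 hours

82.6 hours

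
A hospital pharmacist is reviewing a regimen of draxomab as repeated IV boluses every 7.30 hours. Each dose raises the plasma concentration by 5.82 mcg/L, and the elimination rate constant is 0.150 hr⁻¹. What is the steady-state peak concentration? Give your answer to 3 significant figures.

8.75 mcg/L

Fraction remaining after one interval: e^(−kτ) = e^(−0.1500 × 7.30) = 0.3345
R = 1 / (1 − 0.3345) = 1.503
Css,max = 5.82 × 1.503 ≈ 8.75 mcg/L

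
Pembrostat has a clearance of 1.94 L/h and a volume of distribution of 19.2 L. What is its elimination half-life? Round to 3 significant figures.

k = CL / V = 1.94 / 19.2 = 0.1010 h⁻¹
t½ = ln 2 / k = ln 2 / 0.1010 ≈ 6.86 hours

6.86 hours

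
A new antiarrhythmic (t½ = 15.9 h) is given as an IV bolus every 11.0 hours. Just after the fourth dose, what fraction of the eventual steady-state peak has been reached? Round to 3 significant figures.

0.853

k = ln 2 / 15.9 = 0.04359 h⁻¹
f_n = 1 − e^(−nkτ) = 1 − e^(−4 × 0.04359 × 11.0) = 1 − e^(−1.918) = 1 − 0.1469 ≈ 0.853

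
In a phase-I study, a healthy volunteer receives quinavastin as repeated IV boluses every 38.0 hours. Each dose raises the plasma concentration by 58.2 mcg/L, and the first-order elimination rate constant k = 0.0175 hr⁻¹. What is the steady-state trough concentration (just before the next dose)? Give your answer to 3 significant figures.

61.6 mcg/L

Fraction remaining after one interval: e^(−kτ) = e^(−0.01750 × 38.0) = 0.5143
R = 1 / (1 − 0.5143) = 2.059
Css,max = 58.2 × 2.059 = 119.8 mcg/L
Css,min = Css,max × e^(−kτ) = 119.8 × 0.5143 ≈ 61.6 mcg/L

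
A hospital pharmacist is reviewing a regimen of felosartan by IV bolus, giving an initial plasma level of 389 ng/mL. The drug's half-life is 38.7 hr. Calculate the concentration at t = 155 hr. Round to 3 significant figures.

24.2 ng/mL

k = ln 2 / 38.7 = 0.01791 hr⁻¹
155 hr is 4.005 half-lives, so C = 389 × (1/2)^4.005 = 389 × 0.06228 ≈ 24.2 ng/mL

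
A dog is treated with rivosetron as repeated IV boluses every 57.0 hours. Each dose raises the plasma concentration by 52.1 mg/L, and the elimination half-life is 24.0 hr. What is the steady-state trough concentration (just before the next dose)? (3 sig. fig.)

k = ln 2 / 24.0 = 0.02888 hr⁻¹
Fraction remaining after one interval: e^(−kτ) = e^(−0.02888 × 57.0) = 0.1928
R = 1 / (1 − 0.1928) = 1.239
Css,max = 52.1 × 1.239 = 64.54 mg/L
Css,min = Css,max × e^(−kτ) = 64.54 × 0.1928 ≈ 12.4 mg/L

12.4 mg/L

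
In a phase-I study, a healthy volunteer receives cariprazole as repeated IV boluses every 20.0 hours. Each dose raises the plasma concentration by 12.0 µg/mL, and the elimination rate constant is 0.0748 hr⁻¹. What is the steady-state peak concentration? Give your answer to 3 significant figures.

Fraction remaining after one interval: e^(−kτ) = e^(−0.07480 × 20.0) = 0.2240
R = 1 / (1 − 0.2240) = 1.289
Css,max = 12.0 × 1.289 ≈ 15.5 µg/mL

15.5 µg/mL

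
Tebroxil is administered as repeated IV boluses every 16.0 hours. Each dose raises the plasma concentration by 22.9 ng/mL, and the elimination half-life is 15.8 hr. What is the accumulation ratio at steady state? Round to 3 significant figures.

1.98

k = ln 2 / 15.8 = 0.04387 hr⁻¹
Fraction remaining after one interval: e^(−kτ) = e^(−0.04387 × 16.0) = 0.4956
R = 1 / (1 − 0.4956) = 1 / 0.5044 ≈ 1.98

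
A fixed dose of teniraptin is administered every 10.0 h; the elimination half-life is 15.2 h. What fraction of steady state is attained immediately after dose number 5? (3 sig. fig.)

0.898

k = ln 2 / 15.2 = 0.04560 h⁻¹
f_n = 1 − e^(−nkτ) = 1 − e^(−5 × 0.04560 × 10.0) = 1 − e^(−2.280) = 1 − 0.1023 ≈ 0.898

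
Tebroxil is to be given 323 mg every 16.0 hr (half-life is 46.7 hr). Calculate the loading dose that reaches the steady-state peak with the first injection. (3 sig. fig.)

k = ln 2 / 46.7 = 0.01484 hr⁻¹
Accumulation ratio R = 1 / (1 − e^(−kτ)) = 1 / (1 − e^(−0.01484×16.0)) = 1 / (1 − 0.7886) = 4.731
Loading dose = maintenance dose × R = 323 × 4.731 ≈ 1530 mg

1530 mg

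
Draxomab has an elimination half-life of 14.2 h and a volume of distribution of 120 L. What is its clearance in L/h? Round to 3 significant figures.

5.86 L/h

k = ln 2 / t½ = ln 2 / 14.2 = 0.04881 h⁻¹
CL = k · V = 0.04881 × 120 ≈ 5.86 L/h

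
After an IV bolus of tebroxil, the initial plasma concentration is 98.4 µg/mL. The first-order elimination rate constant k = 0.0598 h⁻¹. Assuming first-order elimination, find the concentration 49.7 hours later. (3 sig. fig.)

C(t) = C₀ e^(−kt) = 98.4 × e^(−0.05980 × 49.7) = 98.4 × e^(−2.972) = 98.4 × 0.05120 ≈ 5.04 µg/mL

5.04 µg/mL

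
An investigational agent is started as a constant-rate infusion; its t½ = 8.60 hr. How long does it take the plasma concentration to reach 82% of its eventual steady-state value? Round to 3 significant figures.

k = ln 2 / 8.60 = 0.08060 hr⁻¹
f = 1 − e^(−kt)  ⇒  t = −ln(1 − f) / k
t = −ln(1 − 0.82) / 0.08060 = 1.715 / 0.08060 ≈ 21.3 hours

21.3 hours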